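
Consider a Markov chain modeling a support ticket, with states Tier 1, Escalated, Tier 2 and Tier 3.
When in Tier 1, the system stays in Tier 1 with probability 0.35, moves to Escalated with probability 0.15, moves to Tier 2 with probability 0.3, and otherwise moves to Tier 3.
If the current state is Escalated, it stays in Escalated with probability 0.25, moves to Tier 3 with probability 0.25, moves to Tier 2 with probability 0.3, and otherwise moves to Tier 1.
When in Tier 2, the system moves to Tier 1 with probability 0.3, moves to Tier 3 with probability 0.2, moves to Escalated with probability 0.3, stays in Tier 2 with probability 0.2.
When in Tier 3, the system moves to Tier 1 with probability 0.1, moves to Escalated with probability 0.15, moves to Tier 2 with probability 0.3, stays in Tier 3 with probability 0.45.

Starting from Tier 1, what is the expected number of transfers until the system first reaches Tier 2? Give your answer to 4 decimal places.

3.3333

Let t(s) be the expected number of transfers to first reach Tier 2 from state s, with t(Tier 2) = 0. Conditioning on the first transfer:
t(Tier 1) = 1 + 0.35·t(Tier 1) + 0.15·t(Escalated) + 0.2·t(Tier 3)
t(Escalated) = 1 + 0.2·t(Tier 1) + 0.25·t(Escalated) + 0.25·t(Tier 3)
t(Tier 3) = 1 + 0.1·t(Tier 1) + 0.15·t(Escalated) + 0.45·t(Tier 3)
Solving: t(Tier 1) = 3.3333, t(Escalated) = 3.3333, t(Tier 3) = 3.3333.
Expected transfers from Tier 1 to Tier 2: 3.3333.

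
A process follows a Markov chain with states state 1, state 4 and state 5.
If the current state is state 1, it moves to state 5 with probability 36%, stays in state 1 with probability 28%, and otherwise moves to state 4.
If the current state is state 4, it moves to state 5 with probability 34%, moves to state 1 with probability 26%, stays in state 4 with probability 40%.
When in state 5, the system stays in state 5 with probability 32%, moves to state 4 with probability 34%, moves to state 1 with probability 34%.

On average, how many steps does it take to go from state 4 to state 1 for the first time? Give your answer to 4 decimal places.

3.4884

Let t(s) be the expected number of steps to first reach state 1 from state s, with t(state 1) = 0. Conditioning on the first step:
t(state 4) = 1 + 0.4·t(state 4) + 0.34·t(state 5)
t(state 5) = 1 + 0.34·t(state 4) + 0.32·t(state 5)
Solving: t(state 4) = 3.4884, t(state 5) = 3.2148.
Expected steps from state 4 to state 1: 3.4884.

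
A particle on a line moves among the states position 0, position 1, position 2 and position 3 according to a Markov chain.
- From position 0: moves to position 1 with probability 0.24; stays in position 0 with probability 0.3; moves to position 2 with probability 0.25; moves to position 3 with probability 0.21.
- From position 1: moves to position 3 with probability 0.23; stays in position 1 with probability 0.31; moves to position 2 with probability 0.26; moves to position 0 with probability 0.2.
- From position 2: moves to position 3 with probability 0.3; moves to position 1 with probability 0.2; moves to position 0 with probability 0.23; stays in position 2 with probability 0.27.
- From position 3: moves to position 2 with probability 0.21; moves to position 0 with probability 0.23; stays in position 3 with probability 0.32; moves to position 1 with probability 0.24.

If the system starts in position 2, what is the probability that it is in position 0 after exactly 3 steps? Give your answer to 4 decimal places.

0.2395

Propagate the distribution vector 3 steps from position 2.
After 0 steps: (0.0000, 0.0000, 1.0000, 0.0000)
After 1 step: (0.2300, 0.2000, 0.2700, 0.3000)
After 2 steps: (0.2401, 0.2432, 0.2454, 0.2713)
After 3 steps: (0.2395, 0.2472, 0.2465, 0.2668)
P(in position 0 after 3 steps) = 0.2395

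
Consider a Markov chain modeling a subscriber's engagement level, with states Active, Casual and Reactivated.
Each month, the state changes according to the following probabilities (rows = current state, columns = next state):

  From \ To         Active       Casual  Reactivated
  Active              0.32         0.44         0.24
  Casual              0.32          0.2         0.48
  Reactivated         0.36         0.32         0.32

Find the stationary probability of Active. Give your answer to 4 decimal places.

Let the stationary distribution be π with π = πP and π_1 + π_2 + π_3 = 1.
π_1 = 0.32·π_1 + 0.32·π_2 + 0.36·π_3
π_2 = 0.44·π_1 + 0.2·π_2 + 0.32·π_3
Solving with the normalization constraint gives π = (0.3338, 0.3215, 0.3447).
So the stationary probability of Active is 0.3338.

0.3338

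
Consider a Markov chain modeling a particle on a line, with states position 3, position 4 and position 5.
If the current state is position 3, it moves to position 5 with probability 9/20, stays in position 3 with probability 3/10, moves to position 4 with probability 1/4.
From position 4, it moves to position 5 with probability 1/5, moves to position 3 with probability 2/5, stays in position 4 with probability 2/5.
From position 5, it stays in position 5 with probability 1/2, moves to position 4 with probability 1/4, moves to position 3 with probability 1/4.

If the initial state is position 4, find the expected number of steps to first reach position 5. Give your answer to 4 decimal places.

3.4375

Let t(s) be the expected number of steps to first reach position 5 from state s, with t(position 5) = 0. Conditioning on the first step:
t(position 3) = 1 + 0.3·t(position 3) + 0.25·t(position 4)
t(position 4) = 1 + 0.4·t(position 3) + 0.4·t(position 4)
Solving: t(position 3) = 2.6563, t(position 4) = 3.4375.
Expected steps from position 4 to position 5: 3.4375.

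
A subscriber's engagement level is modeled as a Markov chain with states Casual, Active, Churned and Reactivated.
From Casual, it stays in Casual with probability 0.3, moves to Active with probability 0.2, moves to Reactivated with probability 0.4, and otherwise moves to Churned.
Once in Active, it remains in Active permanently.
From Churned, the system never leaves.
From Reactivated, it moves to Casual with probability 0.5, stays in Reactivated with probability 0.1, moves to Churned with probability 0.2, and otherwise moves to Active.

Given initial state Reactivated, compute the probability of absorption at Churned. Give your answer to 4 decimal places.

Let h(s) be the probability of absorption at Churned starting from transient state s. Then h(Churned) = 1 and h(Active) = 0. By first-step analysis:
h(Casual) = 0.3·h(Casual) + 0.2·0 + 0.1·1 + 0.4·h(Reactivated)
h(Reactivated) = 0.5·h(Casual) + 0.2·0 + 0.2·1 + 0.1·h(Reactivated)
Solving: h(Casual) = 0.3953, h(Reactivated) = 0.4419.
Starting from Reactivated, the probability is 0.4419.

0.4419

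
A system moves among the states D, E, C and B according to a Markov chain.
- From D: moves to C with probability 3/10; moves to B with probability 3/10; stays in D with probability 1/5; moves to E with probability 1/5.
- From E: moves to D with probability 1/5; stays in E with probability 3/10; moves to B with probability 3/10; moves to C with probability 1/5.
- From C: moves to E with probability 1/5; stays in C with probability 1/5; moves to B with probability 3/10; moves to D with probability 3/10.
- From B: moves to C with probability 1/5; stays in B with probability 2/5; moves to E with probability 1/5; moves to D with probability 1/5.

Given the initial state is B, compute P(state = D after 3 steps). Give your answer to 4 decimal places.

Propagate the distribution vector 3 steps from B.
After 0 steps: (0.0000, 0.0000, 0.0000, 1.0000)
After 1 step: (0.2000, 0.2000, 0.2000, 0.4000)
After 2 steps: (0.2200, 0.2200, 0.2200, 0.3400)
After 3 steps: (0.2220, 0.2220, 0.2220, 0.3340)
P(in D after 3 steps) = 0.2220

0.2220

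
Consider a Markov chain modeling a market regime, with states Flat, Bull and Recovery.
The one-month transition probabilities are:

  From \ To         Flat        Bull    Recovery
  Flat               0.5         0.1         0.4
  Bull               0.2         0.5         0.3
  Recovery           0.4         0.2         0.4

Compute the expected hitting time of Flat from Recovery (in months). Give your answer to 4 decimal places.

2.9167

Let t(s) be the expected number of months to first reach Flat from state s, with t(Flat) = 0. Conditioning on the first month:
t(Bull) = 1 + 0.5·t(Bull) + 0.3·t(Recovery)
t(Recovery) = 1 + 0.2·t(Bull) + 0.4·t(Recovery)
Solving: t(Bull) = 3.7500, t(Recovery) = 2.9167.
Expected months from Recovery to Flat: 2.9167.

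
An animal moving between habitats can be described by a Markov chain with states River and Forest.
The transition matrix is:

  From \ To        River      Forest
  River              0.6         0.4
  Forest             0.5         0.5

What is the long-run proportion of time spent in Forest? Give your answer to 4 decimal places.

0.4444

Let the stationary distribution be π with π = πP and π_1 + π_2 = 1.
π_1 = 0.6·π_1 + 0.5·π_2
Solving with the normalization constraint gives π = (0.5556, 0.4444).
So the stationary probability of Forest is 0.4444.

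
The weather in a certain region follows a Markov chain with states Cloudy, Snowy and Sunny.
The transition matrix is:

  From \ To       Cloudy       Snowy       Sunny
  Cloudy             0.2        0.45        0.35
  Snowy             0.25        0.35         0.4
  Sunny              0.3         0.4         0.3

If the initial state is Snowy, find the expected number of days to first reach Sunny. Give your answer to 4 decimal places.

Let t(s) be the expected number of days to first reach Sunny from state s, with t(Sunny) = 0. Conditioning on the first day:
t(Cloudy) = 1 + 0.2·t(Cloudy) + 0.45·t(Snowy)
t(Snowy) = 1 + 0.25·t(Cloudy) + 0.35·t(Snowy)
Solving: t(Cloudy) = 2.6994, t(Snowy) = 2.5767.
Expected days from Snowy to Sunny: 2.5767.

2.5767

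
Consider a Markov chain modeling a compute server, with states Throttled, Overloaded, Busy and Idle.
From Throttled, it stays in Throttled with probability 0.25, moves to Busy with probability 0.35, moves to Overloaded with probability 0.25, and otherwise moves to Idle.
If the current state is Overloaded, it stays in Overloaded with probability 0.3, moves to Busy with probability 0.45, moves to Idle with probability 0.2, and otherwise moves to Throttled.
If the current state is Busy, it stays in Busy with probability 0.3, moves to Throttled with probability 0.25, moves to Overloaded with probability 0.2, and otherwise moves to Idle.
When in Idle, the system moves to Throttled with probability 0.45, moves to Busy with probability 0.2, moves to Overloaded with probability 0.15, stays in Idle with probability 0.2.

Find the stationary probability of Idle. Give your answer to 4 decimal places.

Let the stationary distribution be π with π = πP and π_1 + π_2 + π_3 + π_4 = 1.
π_1 = 0.25·π_1 + 0.05·π_2 + 0.25·π_3 + 0.45·π_4
π_2 = 0.25·π_1 + 0.3·π_2 + 0.2·π_3 + 0.15·π_4
π_3 = 0.35·π_1 + 0.45·π_2 + 0.3·π_3 + 0.2·π_4
Solving with the normalization constraint gives π = (0.2459, 0.2246, 0.3256, 0.2040).
So the stationary probability of Idle is 0.2040.

0.2040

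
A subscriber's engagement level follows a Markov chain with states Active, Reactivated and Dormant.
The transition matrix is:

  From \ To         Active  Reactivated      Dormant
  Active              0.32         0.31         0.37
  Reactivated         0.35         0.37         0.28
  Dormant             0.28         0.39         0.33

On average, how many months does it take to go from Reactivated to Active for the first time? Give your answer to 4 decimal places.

Let t(s) be the expected number of months to first reach Active from state s, with t(Active) = 0. Conditioning on the first month:
t(Reactivated) = 1 + 0.37·t(Reactivated) + 0.28·t(Dormant)
t(Dormant) = 1 + 0.39·t(Reactivated) + 0.33·t(Dormant)
Solving: t(Reactivated) = 3.0361, t(Dormant) = 3.2598.
Expected months from Reactivated to Active: 3.0361.

3.0361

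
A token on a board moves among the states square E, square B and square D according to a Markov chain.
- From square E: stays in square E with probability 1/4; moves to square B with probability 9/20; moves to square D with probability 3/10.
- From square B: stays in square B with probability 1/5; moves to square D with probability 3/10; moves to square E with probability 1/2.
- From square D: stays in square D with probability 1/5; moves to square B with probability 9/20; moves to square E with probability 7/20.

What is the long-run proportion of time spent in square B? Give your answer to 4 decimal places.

0.3600

Let the stationary distribution be π with π = πP and π_1 + π_2 + π_3 = 1.
π_1 = 0.25·π_1 + 0.5·π_2 + 0.35·π_3
π_2 = 0.45·π_1 + 0.2·π_2 + 0.45·π_3
Solving with the normalization constraint gives π = (0.3673, 0.3600, 0.2727).
So the stationary probability of square B is 0.3600.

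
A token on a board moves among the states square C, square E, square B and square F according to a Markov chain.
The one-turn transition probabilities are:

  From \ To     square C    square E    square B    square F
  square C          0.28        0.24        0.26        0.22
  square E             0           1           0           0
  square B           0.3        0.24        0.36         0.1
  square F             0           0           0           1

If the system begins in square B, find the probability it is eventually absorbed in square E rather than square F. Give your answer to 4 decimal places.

Let h(s) be the probability of absorption at square E starting from transient state s. Then h(square E) = 1 and h(square F) = 0. By first-step analysis:
h(square C) = 0.28·h(square C) + 0.24·1 + 0.26·h(square B) + 0.22·0
h(square B) = 0.3·h(square C) + 0.24·1 + 0.36·h(square B) + 0.1·0
Solving: h(square C) = 0.5643, h(square B) = 0.6395.
Starting from square B, the probability is 0.6395.

0.6395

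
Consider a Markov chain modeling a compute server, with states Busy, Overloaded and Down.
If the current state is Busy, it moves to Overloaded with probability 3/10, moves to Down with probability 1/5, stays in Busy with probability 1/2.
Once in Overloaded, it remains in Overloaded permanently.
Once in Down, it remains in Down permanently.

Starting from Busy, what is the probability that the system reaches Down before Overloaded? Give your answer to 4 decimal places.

Let h(s) be the probability of absorption at Down starting from transient state s. Then h(Down) = 1 and h(Overloaded) = 0. By first-step analysis:
h(Busy) = 0.5·h(Busy) + 0.3·0 + 0.2·1
Solving: h(Busy) = 0.4000.
Starting from Busy, the probability is 0.4000.

0.4000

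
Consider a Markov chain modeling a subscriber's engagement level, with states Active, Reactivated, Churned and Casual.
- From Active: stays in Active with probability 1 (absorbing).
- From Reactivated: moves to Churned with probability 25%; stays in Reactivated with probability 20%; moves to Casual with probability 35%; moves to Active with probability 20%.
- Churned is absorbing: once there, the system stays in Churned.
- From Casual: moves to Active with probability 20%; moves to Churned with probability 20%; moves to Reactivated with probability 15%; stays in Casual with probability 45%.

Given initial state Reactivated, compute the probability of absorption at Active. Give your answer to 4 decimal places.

Let h(s) be the probability of absorption at Active starting from transient state s. Then h(Active) = 1 and h(Churned) = 0. By first-step analysis:
h(Reactivated) = 0.2·1 + 0.2·h(Reactivated) + 0.25·0 + 0.35·h(Casual)
h(Casual) = 0.2·1 + 0.15·h(Reactivated) + 0.2·0 + 0.45·h(Casual)
Solving: h(Reactivated) = 0.4645, h(Casual) = 0.4903.
Starting from Reactivated, the probability is 0.4645.

0.4645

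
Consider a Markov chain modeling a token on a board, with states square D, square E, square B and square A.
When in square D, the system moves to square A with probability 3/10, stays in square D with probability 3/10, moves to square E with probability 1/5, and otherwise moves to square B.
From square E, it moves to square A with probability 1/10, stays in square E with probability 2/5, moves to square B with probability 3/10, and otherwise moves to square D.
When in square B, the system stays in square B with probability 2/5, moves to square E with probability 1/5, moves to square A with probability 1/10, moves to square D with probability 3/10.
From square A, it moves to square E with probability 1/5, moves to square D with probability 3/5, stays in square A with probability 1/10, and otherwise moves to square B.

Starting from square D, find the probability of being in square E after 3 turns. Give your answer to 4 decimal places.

Propagate the distribution vector 3 turns from square D.
After 0 turns: (1.0000, 0.0000, 0.0000, 0.0000)
After 1 turn: (0.3000, 0.2000, 0.2000, 0.3000)
After 2 turns: (0.3700, 0.2400, 0.2300, 0.1600)
After 3 turns: (0.3240, 0.2480, 0.2540, 0.1740)
P(in square E after 3 turns) = 0.2480

0.2480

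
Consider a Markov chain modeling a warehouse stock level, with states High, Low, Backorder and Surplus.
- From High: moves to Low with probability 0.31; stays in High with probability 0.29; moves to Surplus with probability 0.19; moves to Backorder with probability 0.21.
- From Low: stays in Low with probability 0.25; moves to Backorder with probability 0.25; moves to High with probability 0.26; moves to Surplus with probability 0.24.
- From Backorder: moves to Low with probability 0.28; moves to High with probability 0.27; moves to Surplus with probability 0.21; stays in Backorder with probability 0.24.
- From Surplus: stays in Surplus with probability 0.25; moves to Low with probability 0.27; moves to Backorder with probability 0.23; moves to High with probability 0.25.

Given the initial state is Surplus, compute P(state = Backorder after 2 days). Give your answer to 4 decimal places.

Propagate the distribution vector 2 days from Surplus.
After 0 days: (0.0000, 0.0000, 0.0000, 1.0000)
After 1 day: (0.2500, 0.2700, 0.2300, 0.2500)
After 2 days: (0.2673, 0.2769, 0.2327, 0.2231)
P(in Backorder after 2 days) = 0.2327

0.2327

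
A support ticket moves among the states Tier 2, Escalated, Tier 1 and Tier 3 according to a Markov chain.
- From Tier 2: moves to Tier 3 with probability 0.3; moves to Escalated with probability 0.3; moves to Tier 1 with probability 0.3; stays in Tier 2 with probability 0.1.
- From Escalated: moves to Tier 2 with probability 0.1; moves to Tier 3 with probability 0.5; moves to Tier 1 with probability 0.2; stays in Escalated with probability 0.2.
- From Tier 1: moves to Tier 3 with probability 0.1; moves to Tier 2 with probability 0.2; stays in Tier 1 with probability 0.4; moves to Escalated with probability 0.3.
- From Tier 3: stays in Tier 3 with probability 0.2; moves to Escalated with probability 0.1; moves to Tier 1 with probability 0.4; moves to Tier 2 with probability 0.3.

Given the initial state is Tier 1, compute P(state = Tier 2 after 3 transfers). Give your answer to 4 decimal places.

0.1860

Propagate the distribution vector 3 transfers from Tier 1.
After 0 transfers: (0.0000, 0.0000, 1.0000, 0.0000)
After 1 transfer: (0.2000, 0.3000, 0.4000, 0.1000)
After 2 transfers: (0.1600, 0.2500, 0.3200, 0.2700)
After 3 transfers: (0.1860, 0.2210, 0.3340, 0.2590)
P(in Tier 2 after 3 transfers) = 0.1860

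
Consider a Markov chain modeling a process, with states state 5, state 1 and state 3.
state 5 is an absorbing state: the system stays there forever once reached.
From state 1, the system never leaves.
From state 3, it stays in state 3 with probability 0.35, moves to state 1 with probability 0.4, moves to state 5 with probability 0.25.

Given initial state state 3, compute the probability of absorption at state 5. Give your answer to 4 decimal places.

0.3846

Let h(s) be the probability of absorption at state 5 starting from transient state s. Then h(state 5) = 1 and h(state 1) = 0. By first-step analysis:
h(state 3) = 0.25·1 + 0.4·0 + 0.35·h(state 3)
Solving: h(state 3) = 0.3846.
Starting from state 3, the probability is 0.3846.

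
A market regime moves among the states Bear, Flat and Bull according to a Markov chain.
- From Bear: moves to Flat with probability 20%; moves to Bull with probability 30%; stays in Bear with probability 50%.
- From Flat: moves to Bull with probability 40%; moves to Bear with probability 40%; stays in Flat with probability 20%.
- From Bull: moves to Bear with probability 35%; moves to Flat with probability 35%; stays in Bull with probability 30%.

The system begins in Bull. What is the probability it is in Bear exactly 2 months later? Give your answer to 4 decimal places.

Sum over the intermediate state after 1 month:
P = P(Bull→Bear)·P(Bear→Bear) + P(Bull→Flat)·P(Flat→Bear) + P(Bull→Bull)·P(Bull→Bear)
  = 0.35×0.5 + 0.35×0.4 + 0.3×0.35
  = 0.1750 + 0.1400 + 0.1050 = 0.4200

0.4200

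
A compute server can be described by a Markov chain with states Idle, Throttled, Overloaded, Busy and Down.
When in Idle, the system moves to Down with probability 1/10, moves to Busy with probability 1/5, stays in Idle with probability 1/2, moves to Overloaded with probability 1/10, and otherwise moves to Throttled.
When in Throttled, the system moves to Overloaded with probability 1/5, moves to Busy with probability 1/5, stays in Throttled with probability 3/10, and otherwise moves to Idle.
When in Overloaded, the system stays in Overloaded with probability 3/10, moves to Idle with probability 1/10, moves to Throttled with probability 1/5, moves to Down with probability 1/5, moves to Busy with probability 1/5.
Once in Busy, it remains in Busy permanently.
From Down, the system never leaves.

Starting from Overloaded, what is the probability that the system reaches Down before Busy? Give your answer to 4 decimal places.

0.4074

Let h(s) be the probability of absorption at Down starting from transient state s. Then h(Down) = 1 and h(Busy) = 0. By first-step analysis:
h(Idle) = 0.5·h(Idle) + 0.1·h(Throttled) + 0.1·h(Overloaded) + 0.2·0 + 0.1·1
h(Throttled) = 0.3·h(Idle) + 0.3·h(Throttled) + 0.2·h(Overloaded) + 0.2·0
h(Overloaded) = 0.1·h(Idle) + 0.2·h(Throttled) + 0.3·h(Overloaded) + 0.2·0 + 0.2·1
Solving: h(Idle) = 0.3333, h(Throttled) = 0.2593, h(Overloaded) = 0.4074.
Starting from Overloaded, the probability is 0.4074.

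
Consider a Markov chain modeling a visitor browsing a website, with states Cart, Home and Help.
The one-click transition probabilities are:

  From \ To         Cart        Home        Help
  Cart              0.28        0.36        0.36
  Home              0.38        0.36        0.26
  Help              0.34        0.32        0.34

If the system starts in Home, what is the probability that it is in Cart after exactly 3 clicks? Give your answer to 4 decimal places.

Propagate the distribution vector 3 clicks from Home.
After 0 clicks: (0.0000, 1.0000, 0.0000)
After 1 click: (0.3800, 0.3600, 0.2600)
After 2 clicks: (0.3316, 0.3496, 0.3188)
After 3 clicks: (0.3341, 0.3472, 0.3187)
P(in Cart after 3 clicks) = 0.3341

0.3341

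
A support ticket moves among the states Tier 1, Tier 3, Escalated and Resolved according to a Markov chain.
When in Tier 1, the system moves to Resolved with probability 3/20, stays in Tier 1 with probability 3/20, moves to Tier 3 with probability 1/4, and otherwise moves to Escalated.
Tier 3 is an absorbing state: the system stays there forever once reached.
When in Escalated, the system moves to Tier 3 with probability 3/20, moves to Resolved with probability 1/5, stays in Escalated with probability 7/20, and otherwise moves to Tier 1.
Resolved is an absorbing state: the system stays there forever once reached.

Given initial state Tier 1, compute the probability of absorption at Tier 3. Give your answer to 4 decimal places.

0.5509

Let h(s) be the probability of absorption at Tier 3 starting from transient state s. Then h(Tier 3) = 1 and h(Resolved) = 0. By first-step analysis:
h(Tier 1) = 0.15·h(Tier 1) + 0.25·1 + 0.45·h(Escalated) + 0.15·0
h(Escalated) = 0.3·h(Tier 1) + 0.15·1 + 0.35·h(Escalated) + 0.2·0
Solving: h(Tier 1) = 0.5509, h(Escalated) = 0.4850.
Starting from Tier 1, the probability is 0.5509.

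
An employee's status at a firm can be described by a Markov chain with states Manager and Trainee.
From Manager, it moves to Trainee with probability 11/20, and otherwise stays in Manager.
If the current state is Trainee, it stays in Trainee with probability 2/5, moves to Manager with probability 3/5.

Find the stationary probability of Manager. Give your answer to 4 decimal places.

0.5217

Let the stationary distribution be π with π = πP and π_1 + π_2 = 1.
π_1 = 0.45·π_1 + 0.6·π_2
Solving with the normalization constraint gives π = (0.5217, 0.4783).
So the stationary probability of Manager is 0.5217.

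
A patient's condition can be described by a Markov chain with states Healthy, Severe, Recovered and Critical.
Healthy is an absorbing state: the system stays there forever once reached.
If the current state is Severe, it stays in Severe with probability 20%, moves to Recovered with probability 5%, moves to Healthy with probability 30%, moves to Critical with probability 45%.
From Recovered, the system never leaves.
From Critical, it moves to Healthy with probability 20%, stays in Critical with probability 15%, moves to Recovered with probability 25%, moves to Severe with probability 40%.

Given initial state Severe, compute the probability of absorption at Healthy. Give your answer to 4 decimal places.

0.6900

Let h(s) be the probability of absorption at Healthy starting from transient state s. Then h(Healthy) = 1 and h(Recovered) = 0. By first-step analysis:
h(Severe) = 0.3·1 + 0.2·h(Severe) + 0.05·0 + 0.45·h(Critical)
h(Critical) = 0.2·1 + 0.4·h(Severe) + 0.25·0 + 0.15·h(Critical)
Solving: h(Severe) = 0.6900, h(Critical) = 0.5600.
Starting from Severe, the probability is 0.6900.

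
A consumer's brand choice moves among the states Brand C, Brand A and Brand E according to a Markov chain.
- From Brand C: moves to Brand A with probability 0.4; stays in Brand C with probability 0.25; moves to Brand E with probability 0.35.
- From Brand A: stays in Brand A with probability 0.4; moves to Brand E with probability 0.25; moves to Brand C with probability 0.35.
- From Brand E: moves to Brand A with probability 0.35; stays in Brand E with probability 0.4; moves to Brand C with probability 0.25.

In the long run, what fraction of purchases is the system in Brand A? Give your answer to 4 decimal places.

0.3836

Let the stationary distribution be π with π = πP and π_1 + π_2 + π_3 = 1.
π_1 = 0.25·π_1 + 0.35·π_2 + 0.25·π_3
π_2 = 0.4·π_1 + 0.4·π_2 + 0.35·π_3
Solving with the normalization constraint gives π = (0.2884, 0.3836, 0.3280).
So the stationary probability of Brand A is 0.3836.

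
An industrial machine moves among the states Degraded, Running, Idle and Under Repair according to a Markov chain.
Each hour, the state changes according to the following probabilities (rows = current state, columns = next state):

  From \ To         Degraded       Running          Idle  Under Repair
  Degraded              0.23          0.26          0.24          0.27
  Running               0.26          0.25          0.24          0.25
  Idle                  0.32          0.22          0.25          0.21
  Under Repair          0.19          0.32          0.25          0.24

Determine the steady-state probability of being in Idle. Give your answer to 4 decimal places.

0.2449

Let the stationary distribution be π with π = πP and π_1 + π_2 + π_3 + π_4 = 1.
π_1 = 0.23·π_1 + 0.26·π_2 + 0.32·π_3 + 0.19·π_4
π_2 = 0.26·π_1 + 0.25·π_2 + 0.22·π_3 + 0.32·π_4
π_3 = 0.24·π_1 + 0.24·π_2 + 0.25·π_3 + 0.25·π_4
Solving with the normalization constraint gives π = (0.2502, 0.2622, 0.2449, 0.2428).
So the stationary probability of Idle is 0.2449.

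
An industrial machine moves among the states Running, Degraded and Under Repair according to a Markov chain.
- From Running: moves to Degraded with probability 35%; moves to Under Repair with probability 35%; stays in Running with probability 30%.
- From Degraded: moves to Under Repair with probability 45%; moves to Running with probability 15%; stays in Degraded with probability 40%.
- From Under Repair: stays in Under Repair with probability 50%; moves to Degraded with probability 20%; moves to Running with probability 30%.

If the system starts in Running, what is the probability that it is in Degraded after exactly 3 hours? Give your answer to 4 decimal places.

0.3001

Propagate the distribution vector 3 hours from Running.
After 0 hours: (1.0000, 0.0000, 0.0000)
After 1 hour: (0.3000, 0.3500, 0.3500)
After 2 hours: (0.2475, 0.3150, 0.4375)
After 3 hours: (0.2528, 0.3001, 0.4471)
P(in Degraded after 3 hours) = 0.3001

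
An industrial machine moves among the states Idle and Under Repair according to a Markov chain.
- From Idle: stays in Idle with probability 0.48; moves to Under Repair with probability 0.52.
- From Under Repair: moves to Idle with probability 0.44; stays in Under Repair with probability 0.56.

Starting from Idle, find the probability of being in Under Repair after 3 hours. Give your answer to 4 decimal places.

0.5416

Propagate the distribution vector 3 hours from Idle.
After 0 hours: (1.0000, 0.0000)
After 1 hour: (0.4800, 0.5200)
After 2 hours: (0.4592, 0.5408)
After 3 hours: (0.4584, 0.5416)
P(in Under Repair after 3 hours) = 0.5416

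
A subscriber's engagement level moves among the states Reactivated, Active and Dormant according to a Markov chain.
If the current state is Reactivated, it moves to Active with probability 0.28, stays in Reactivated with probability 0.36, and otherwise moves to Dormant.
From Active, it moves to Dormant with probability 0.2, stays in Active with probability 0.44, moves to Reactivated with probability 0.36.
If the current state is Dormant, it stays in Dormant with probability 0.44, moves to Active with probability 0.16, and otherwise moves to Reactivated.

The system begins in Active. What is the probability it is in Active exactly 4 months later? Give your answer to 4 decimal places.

Propagate the distribution vector 4 months from Active.
After 0 months: (0.0000, 1.0000, 0.0000)
After 1 month: (0.3600, 0.4400, 0.2000)
After 2 months: (0.3680, 0.3264, 0.3056)
After 3 months: (0.3722, 0.2956, 0.3322)
After 4 months: (0.3733, 0.2874, 0.3393)
P(in Active after 4 months) = 0.2874

0.2874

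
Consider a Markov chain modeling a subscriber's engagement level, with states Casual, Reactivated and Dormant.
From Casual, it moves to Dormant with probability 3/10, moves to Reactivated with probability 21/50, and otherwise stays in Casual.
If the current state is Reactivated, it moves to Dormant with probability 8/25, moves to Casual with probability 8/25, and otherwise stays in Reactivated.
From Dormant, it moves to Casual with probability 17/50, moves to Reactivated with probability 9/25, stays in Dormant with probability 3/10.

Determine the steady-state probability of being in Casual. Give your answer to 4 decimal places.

Let the stationary distribution be π with π = πP and π_1 + π_2 + π_3 = 1.
π_1 = 0.28·π_1 + 0.32·π_2 + 0.34·π_3
π_2 = 0.42·π_1 + 0.36·π_2 + 0.36·π_3
Solving with the normalization constraint gives π = (0.3136, 0.3788, 0.3076).
So the stationary probability of Casual is 0.3136.

0.3136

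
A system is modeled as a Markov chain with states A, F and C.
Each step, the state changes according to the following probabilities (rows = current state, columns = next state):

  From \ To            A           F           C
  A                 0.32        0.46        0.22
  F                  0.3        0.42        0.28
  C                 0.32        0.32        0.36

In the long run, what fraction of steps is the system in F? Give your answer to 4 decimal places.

0.4041

Let the stationary distribution be π with π = πP and π_1 + π_2 + π_3 = 1.
π_1 = 0.32·π_1 + 0.3·π_2 + 0.32·π_3
π_2 = 0.46·π_1 + 0.42·π_2 + 0.32·π_3
Solving with the normalization constraint gives π = (0.3119, 0.4041, 0.2840).
So the stationary probability of F is 0.4041.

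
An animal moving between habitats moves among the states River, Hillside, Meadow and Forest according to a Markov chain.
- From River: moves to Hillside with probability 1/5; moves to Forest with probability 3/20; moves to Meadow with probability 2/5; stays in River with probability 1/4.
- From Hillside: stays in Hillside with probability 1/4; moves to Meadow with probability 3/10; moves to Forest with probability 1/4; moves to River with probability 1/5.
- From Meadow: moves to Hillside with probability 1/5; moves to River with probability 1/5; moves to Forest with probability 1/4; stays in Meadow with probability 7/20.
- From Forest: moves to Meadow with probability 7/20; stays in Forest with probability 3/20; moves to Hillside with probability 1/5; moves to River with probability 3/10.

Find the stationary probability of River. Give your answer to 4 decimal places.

0.2322

Let the stationary distribution be π with π = πP and π_1 + π_2 + π_3 + π_4 = 1.
π_1 = 0.25·π_1 + 0.2·π_2 + 0.2·π_3 + 0.3·π_4
π_2 = 0.2·π_1 + 0.25·π_2 + 0.2·π_3 + 0.2·π_4
π_3 = 0.4·π_1 + 0.3·π_2 + 0.35·π_3 + 0.35·π_4
Solving with the normalization constraint gives π = (0.2322, 0.2105, 0.3511, 0.2062).
So the stationary probability of River is 0.2322.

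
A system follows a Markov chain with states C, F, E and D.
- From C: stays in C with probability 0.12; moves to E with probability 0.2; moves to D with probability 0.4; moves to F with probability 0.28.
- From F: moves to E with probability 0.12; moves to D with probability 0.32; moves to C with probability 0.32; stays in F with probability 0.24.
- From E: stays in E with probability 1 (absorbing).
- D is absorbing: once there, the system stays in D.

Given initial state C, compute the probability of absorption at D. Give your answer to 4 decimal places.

0.6796

Let h(s) be the probability of absorption at D starting from transient state s. Then h(D) = 1 and h(E) = 0. By first-step analysis:
h(C) = 0.12·h(C) + 0.28·h(F) + 0.2·0 + 0.4·1
h(F) = 0.32·h(C) + 0.24·h(F) + 0.12·0 + 0.32·1
Solving: h(C) = 0.6796, h(F) = 0.7072.
Starting from C, the probability is 0.6796.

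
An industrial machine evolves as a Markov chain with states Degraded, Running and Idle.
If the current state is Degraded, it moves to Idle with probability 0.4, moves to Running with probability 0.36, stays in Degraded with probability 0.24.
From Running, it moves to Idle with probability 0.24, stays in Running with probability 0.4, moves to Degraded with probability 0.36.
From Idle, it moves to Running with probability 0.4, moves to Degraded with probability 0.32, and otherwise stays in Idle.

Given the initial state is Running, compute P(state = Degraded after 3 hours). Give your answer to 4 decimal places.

0.3108

Propagate the distribution vector 3 hours from Running.
After 0 hours: (0.0000, 1.0000, 0.0000)
After 1 hour: (0.3600, 0.4000, 0.2400)
After 2 hours: (0.3072, 0.3856, 0.3072)
After 3 hours: (0.3108, 0.3877, 0.3014)
P(in Degraded after 3 hours) = 0.3108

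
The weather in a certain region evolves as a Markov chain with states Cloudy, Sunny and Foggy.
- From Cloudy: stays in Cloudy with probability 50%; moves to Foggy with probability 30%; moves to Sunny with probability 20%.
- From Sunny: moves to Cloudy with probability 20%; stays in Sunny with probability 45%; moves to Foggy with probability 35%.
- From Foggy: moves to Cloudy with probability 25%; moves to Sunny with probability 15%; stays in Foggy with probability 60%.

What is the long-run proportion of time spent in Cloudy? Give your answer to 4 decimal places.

Let the stationary distribution be π with π = πP and π_1 + π_2 + π_3 = 1.
π_1 = 0.5·π_1 + 0.2·π_2 + 0.25·π_3
π_2 = 0.2·π_1 + 0.45·π_2 + 0.15·π_3
Solving with the normalization constraint gives π = (0.3175, 0.2370, 0.4455).
So the stationary probability of Cloudy is 0.3175.

0.3175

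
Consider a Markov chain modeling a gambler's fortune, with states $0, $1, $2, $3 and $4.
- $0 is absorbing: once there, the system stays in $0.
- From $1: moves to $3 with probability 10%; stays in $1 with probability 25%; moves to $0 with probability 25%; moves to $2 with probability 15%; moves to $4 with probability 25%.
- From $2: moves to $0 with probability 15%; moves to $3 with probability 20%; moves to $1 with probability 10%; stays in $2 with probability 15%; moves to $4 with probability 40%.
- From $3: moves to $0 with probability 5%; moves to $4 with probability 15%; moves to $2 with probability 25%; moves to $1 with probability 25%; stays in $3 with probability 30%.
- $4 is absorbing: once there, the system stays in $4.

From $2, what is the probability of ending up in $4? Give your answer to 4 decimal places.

Let h(s) be the probability of absorption at $4 starting from transient state s. Then h($4) = 1 and h($0) = 0. By first-step analysis:
h($1) = 0.25·0 + 0.25·h($1) + 0.15·h($2) + 0.1·h($3) + 0.25·1
h($2) = 0.15·0 + 0.1·h($1) + 0.15·h($2) + 0.2·h($3) + 0.4·1
h($3) = 0.05·0 + 0.25·h($1) + 0.25·h($2) + 0.3·h($3) + 0.15·1
Solving: h($1) = 0.5599, h($2) = 0.6921, h($3) = 0.6614.
Starting from $2, the probability is 0.6921.

0.6921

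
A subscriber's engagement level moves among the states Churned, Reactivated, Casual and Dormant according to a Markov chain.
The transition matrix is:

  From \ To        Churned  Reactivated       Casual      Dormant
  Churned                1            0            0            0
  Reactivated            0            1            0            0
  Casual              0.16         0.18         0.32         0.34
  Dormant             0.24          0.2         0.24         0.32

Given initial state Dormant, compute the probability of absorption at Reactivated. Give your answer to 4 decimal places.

Let h(s) be the probability of absorption at Reactivated starting from transient state s. Then h(Reactivated) = 1 and h(Churned) = 0. By first-step analysis:
h(Casual) = 0.16·0 + 0.18·1 + 0.32·h(Casual) + 0.34·h(Dormant)
h(Dormant) = 0.24·0 + 0.2·1 + 0.24·h(Casual) + 0.32·h(Dormant)
Solving: h(Casual) = 0.5000, h(Dormant) = 0.4706.
Starting from Dormant, the probability is 0.4706.

0.4706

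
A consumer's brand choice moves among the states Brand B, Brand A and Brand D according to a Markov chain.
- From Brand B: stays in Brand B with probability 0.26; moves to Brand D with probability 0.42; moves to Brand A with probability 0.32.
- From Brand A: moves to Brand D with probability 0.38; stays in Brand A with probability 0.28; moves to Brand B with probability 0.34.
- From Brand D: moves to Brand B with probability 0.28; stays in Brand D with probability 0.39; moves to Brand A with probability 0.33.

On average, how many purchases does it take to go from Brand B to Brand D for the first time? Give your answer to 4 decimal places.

2.4528

Let t(s) be the expected number of purchases to first reach Brand D from state s, with t(Brand D) = 0. Conditioning on the first purchase:
t(Brand B) = 1 + 0.26·t(Brand B) + 0.32·t(Brand A)
t(Brand A) = 1 + 0.34·t(Brand B) + 0.28·t(Brand A)
Solving: t(Brand B) = 2.4528, t(Brand A) = 2.5472.
Expected purchases from Brand B to Brand D: 2.4528.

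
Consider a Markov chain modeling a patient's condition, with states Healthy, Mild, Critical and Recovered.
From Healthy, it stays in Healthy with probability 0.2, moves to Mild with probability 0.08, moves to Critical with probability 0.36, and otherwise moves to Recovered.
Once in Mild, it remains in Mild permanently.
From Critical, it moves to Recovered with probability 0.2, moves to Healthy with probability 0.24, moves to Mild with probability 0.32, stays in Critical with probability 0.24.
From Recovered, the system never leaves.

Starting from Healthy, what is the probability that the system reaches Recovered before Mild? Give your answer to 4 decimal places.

0.6626

Let h(s) be the probability of absorption at Recovered starting from transient state s. Then h(Recovered) = 1 and h(Mild) = 0. By first-step analysis:
h(Healthy) = 0.2·h(Healthy) + 0.08·0 + 0.36·h(Critical) + 0.36·1
h(Critical) = 0.24·h(Healthy) + 0.32·0 + 0.24·h(Critical) + 0.2·1
Solving: h(Healthy) = 0.6626, h(Critical) = 0.4724.
Starting from Healthy, the probability is 0.6626.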